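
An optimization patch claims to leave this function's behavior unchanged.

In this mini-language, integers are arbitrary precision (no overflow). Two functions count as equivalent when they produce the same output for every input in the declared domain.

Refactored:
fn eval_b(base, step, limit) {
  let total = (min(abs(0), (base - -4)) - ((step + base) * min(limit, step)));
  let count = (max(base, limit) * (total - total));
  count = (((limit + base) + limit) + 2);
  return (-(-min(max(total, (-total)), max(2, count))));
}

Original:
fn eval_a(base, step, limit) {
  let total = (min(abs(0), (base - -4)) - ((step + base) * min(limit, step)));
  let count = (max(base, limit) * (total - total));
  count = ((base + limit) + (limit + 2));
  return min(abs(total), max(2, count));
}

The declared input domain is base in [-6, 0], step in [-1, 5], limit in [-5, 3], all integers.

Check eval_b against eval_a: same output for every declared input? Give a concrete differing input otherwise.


Reading the diff, among the changes: min/max/abs usage differs.
As a probe, take base=-4, step=0, limit=-4: eval_a runs total = -16; count = 0; count = -10; return 2; eval_b runs total = -16; count = 0; count = -10; return 2; both end at 2.
Every one of the 441 inputs gives matching results.
verdict: equivalent


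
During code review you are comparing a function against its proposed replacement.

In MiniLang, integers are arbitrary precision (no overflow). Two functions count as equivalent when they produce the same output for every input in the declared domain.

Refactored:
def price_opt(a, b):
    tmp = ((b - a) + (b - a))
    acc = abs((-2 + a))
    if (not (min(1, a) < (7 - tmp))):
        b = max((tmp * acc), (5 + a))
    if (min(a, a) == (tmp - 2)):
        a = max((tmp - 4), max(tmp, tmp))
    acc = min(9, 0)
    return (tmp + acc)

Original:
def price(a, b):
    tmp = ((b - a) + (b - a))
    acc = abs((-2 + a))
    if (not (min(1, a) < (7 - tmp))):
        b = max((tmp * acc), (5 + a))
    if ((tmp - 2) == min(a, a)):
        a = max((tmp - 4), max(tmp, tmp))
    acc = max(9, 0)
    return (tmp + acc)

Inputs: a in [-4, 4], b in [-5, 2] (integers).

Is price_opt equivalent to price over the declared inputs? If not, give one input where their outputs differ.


Consider the input a=-4, b=-5.
price: tmp = -2; acc = 6; (not (min(1, a) < (7 - tmp))) -> false; ((tmp - 2) == min(a, a)) -> true; a = -2; acc = 9; return 7
price_opt: tmp = -2; acc = 6; (not (min(1, a) < (7 - tmp))) -> false; (min(a, a) == (tmp - 2)) -> true; a = -2; acc = 0; return -2
7 != -2, so the rewrite changes behavior.
verdict: not equivalent; witness: a=-4, b=-5


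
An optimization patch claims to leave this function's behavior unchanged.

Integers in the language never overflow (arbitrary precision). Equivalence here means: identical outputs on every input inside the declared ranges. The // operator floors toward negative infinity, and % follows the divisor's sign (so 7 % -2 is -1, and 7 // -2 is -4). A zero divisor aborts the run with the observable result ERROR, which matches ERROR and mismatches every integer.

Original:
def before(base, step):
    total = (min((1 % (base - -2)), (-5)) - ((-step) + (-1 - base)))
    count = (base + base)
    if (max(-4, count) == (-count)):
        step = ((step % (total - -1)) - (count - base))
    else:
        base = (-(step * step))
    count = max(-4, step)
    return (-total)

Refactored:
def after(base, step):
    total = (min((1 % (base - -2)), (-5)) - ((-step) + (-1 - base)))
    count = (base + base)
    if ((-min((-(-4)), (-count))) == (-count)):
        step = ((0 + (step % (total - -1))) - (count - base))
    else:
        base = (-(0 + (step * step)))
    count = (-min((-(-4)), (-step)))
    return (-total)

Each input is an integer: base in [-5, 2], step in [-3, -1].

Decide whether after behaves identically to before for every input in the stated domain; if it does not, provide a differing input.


Reading the diff, among the changes: arithmetic usage differs; and constant usage differs; and min/max/abs usage differs.
One worked example (base=-3, step=-1) — before: total := -8 | count := -6 | (max(-4, count) == (-count)): false | base := -1 | count := -1 | result 8; after: total := -8 | count := -6 | ((-min((-(-4)), (-count))) == (-count)): false | base := -1 | count := -1 | result 8; agreement on 8.
Sweeping the whole domain (24 inputs) finds no disagreement.
verdict: equivalent


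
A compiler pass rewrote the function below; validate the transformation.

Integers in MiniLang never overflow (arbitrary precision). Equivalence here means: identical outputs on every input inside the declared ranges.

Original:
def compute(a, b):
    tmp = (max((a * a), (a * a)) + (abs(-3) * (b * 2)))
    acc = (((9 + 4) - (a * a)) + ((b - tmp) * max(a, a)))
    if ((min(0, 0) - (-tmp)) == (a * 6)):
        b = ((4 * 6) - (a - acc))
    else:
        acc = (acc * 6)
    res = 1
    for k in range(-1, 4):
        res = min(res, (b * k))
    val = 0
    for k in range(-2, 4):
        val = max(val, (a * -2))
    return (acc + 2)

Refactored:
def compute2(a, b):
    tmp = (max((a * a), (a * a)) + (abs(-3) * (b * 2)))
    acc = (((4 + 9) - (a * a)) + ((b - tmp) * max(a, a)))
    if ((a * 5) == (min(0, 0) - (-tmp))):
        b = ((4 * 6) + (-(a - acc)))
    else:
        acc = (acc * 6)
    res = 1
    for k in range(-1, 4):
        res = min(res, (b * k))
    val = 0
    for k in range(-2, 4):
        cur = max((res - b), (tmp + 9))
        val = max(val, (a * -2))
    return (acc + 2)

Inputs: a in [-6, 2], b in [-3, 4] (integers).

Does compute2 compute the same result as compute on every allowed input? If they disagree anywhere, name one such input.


Try a=-1, b=-1.
compute: tmp=-5, then acc=8, then ((min(0, 0) - (-tmp)) == (a * 6)) is false, then acc=48, then res=1, then (k=-1), then res=1, then (k=0), then res=0, then (k=1), then res=-1, then (k=2), then res=-2, then (k=3), then res=-3, then val=0, then (k=-2), then val=2, then (k=-1), then val=2, then (k=0), then val=2, then (k=1), then val=2, then (k=2), then val=2, then (k=3), then val=2, then returns 50
compute2: tmp=-5, then acc=8, then ((a * 5) == (min(0, 0) - (-tmp))) is true, then b=33, then res=1, then (k=-1), then res=-33, then (k=0), then res=-33, then (k=1), then res=-33, then (k=2), then res=-33, then (k=3), then res=-33, then val=0, then (k=-2), then cur=4, then val=2, then (k=-1), then cur=4, then val=2, then (k=0), then cur=4, then val=2, then (k=1), then cur=4, then val=2, then (k=2), then cur=4, then val=2, then (k=3), then cur=4, then val=2, then returns 10
50 against 10: the behavior changed.
verdict: not equivalent; witness: a=-1, b=-1


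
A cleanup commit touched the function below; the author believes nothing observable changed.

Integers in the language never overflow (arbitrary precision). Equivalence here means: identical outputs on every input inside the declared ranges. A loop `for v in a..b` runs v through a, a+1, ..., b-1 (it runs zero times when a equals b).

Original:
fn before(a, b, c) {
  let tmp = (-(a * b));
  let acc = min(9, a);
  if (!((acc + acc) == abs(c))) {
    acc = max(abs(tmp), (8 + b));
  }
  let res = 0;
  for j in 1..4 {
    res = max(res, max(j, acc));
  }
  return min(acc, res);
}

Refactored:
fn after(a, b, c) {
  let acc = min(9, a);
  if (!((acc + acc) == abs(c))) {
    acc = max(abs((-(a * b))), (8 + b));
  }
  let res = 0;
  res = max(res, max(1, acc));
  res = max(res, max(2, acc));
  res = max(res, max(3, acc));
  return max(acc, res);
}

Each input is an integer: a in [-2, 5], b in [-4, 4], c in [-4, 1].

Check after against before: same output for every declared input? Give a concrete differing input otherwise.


Take a=0, b=-4, c=0.
before: tmp becomes 0; next acc becomes 0; next (!((acc + acc) == abs(c))) evaluates to false; next res becomes 0; next at j=1:; next res becomes 1; next at j=2:; next res becomes 2; next at j=3:; next res becomes 3; next final value 0
after: acc becomes 0; next (!((acc + acc) == abs(c))) evaluates to false; next res becomes 0; next res becomes 1; next res becomes 2; next res becomes 3; next final value 3
0 and 3 differ, so these are not the same function on this domain.
verdict: not equivalent; witness: a=0, b=-4, c=0


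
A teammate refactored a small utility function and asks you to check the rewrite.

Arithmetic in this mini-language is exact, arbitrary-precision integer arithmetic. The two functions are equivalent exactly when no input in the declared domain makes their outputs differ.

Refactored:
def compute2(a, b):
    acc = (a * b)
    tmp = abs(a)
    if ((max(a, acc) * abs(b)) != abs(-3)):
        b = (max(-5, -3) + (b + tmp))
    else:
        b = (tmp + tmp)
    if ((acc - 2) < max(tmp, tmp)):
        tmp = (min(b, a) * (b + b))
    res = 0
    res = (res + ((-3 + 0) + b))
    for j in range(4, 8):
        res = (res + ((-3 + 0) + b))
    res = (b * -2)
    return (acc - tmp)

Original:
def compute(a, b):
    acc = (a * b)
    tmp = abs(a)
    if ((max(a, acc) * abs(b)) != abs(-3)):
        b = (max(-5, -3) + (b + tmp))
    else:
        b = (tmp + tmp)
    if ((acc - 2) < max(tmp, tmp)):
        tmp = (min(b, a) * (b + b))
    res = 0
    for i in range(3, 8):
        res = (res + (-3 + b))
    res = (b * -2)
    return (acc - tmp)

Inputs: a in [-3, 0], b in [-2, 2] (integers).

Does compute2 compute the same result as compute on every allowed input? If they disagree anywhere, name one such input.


Side by side, the visible changes include: loop structure differs, plus local variable names differ, plus statement counts differ, plus constant usage differs, plus arithmetic usage differs.
One worked example (a=0, b=-1) — compute: acc = 0; tmp = 0; ((max(a, acc) * abs(b)) != abs(-3)) -> true; b = -4; ((acc - 2) < max(tmp, tmp)) -> true; tmp = 32; res = 0; [i=3]; res = -7; [i=4]; res = -14; [i=5]; res = -21; [i=6]; res = -28; [i=7]; res = -35; res = 8; return -32; compute2: acc = 0; tmp = 0; ((max(a, acc) * abs(b)) != abs(-3)) -> true; b = -4; ((acc - 2) < max(tmp, tmp)) -> true; tmp = 32; res = 0; res = -7; [j=4]; res = -14; [j=5]; res = -21; [j=6]; res = -28; [j=7]; res = -35; res = 8; return -32; agreement on -32.
Across all 20 domain points the two functions coincide.
verdict: equivalent


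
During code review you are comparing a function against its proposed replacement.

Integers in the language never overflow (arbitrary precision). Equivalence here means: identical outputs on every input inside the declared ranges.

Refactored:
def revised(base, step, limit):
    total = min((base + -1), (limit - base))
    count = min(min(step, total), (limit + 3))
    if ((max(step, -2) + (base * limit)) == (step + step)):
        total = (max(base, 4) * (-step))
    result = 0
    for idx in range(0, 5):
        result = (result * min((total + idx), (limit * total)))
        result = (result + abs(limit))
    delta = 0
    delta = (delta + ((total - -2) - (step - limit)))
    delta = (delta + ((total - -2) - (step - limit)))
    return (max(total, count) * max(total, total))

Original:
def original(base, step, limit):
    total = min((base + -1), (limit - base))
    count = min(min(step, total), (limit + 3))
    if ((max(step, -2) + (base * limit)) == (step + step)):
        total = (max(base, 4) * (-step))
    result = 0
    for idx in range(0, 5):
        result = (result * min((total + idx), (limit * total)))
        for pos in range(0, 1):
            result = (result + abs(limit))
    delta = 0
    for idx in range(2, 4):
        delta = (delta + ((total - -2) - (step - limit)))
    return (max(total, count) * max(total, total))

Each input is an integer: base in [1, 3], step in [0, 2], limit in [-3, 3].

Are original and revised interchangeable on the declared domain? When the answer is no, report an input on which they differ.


Comparing the listings, the differences include: local variable names differ, and loop structure differs, and statement counts differ, and arithmetic usage differs, and constant usage differs.
As a probe, take base=1, step=0, limit=-1: original runs total becomes -2; next count becomes -2; next ((max(step, -2) + (base * limit)) == (step + step)) evaluates to false; next result becomes 0; next at idx=0:; next result becomes 0; next at pos=0:; next result becomes 1; next at idx=1:; next result becomes -1; next at pos=0:; next result becomes 0; next at idx=2:; next result becomes 0; next at pos=0:; next result becomes 1; next at idx=3:; next result becomes 1; next at pos=0:; next result becomes 2; next at idx=4:; next result becomes 4; next at pos=0:; next result becomes 5; next delta becomes 0; next at idx=2:; next delta becomes -1; next at idx=3:; next delta becomes -2; next final value 4; revised runs total becomes -2; next count becomes -2; next ((max(step, -2) + (base * limit)) == (step + step)) evaluates to false; next result becomes 0; next at idx=0:; next result becomes 0; next result becomes 1; next at idx=1:; next result becomes -1; next result becomes 0; next at idx=2:; next result becomes 0; next result becomes 1; next at idx=3:; next result becomes 1; next result becomes 2; next at idx=4:; next result becomes 4; next result becomes 5; next delta becomes 0; next delta becomes -1; next delta becomes -2; next final value 4; both end at 4.
Checked all 63 inputs in the declared domain: the outputs agree on every one.
verdict: equivalent


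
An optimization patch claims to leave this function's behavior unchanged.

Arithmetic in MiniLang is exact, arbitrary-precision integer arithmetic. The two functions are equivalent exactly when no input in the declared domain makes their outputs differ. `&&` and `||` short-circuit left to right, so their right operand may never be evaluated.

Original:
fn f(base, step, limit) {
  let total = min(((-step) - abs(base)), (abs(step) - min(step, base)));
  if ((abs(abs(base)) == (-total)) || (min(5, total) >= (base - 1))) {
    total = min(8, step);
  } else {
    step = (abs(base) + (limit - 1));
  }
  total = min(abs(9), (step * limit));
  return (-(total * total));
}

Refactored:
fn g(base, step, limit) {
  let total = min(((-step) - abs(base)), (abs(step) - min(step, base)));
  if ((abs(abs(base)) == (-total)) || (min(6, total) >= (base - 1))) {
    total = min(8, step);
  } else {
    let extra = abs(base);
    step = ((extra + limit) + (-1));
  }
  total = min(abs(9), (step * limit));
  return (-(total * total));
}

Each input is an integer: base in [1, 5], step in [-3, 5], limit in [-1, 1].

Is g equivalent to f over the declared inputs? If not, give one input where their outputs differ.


Equivalent. The suspicious edit (`5` became `6`) never changes the result for any input inside the declared domain.
Every one of the 135 inputs gives matching results.
Tracing base=1, step=-2, limit=-1: f: total becomes 1; next ((abs(abs(base)) == (-total)) || (min(5, total) >= (base - 1))) evaluates to true; next total becomes -2; next total becomes 2; next final value -4 | g: total becomes 1; next ((abs(abs(base)) == (-total)) || (min(6, total) >= (base - 1))) evaluates to true; next total becomes -2; next total becomes 2; next final value -4 — matching result -4.
verdict: equivalent


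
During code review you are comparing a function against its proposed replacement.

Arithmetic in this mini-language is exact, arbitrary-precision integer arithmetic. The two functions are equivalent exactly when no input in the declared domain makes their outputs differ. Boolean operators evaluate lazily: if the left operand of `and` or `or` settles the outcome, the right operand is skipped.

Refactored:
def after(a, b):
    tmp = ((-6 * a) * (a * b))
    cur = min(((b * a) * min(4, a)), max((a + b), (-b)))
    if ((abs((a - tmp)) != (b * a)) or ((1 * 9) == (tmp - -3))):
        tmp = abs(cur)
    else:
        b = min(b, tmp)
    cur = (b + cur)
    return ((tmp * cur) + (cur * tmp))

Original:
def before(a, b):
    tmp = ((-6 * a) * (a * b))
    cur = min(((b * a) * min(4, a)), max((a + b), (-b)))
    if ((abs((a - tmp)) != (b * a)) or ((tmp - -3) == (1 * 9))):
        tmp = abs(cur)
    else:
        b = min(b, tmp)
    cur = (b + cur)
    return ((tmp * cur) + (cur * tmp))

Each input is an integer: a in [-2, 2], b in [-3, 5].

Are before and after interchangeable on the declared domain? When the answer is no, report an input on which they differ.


Side by side, the visible changes include: same computation, different form.
Tracing a=1, b=-2: before: tmp := 12 | cur := -2 | ((abs((a - tmp)) != (b * a)) or ((tmp - -3) == (1 * 9))): true | tmp := 2 | cur := -4 | result -16 | after: tmp := 12 | cur := -2 | ((abs((a - tmp)) != (b * a)) or ((1 * 9) == (tmp - -3))): true | tmp := 2 | cur := -4 | result -16 — matching result -16.
Sweeping the whole domain (45 inputs) finds no disagreement.
verdict: equivalent


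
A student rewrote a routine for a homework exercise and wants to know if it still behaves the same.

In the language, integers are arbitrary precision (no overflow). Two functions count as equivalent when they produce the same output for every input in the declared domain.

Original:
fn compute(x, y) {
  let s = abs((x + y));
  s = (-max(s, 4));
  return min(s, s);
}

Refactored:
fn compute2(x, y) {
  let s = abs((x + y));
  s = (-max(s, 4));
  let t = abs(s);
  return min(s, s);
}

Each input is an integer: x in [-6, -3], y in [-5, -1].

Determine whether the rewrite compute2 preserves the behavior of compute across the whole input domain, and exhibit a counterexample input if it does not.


Side by side, the visible changes include: local variable names differ, min/max/abs usage differs, statement counts differ.
As a probe, take x=-6, y=-3: compute runs s=9, then s=-9, then returns -9; compute2 runs s=9, then s=-9, then t=9, then returns -9; both end at -9.
Sweeping the whole domain (20 inputs) finds no disagreement.
verdict: equivalent


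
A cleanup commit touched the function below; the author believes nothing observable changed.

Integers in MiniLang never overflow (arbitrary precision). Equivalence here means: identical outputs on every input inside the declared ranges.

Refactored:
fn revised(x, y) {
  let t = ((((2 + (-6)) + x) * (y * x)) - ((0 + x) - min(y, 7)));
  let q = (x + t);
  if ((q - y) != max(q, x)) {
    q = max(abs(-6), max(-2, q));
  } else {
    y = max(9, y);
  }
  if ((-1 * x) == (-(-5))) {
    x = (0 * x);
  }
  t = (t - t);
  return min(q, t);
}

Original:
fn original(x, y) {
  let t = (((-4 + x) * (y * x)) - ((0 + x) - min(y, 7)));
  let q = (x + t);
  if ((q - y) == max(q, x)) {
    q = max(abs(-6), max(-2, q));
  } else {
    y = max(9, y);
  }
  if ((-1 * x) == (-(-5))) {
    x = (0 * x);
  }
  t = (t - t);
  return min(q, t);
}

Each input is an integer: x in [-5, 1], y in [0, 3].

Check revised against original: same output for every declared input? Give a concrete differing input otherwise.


Run the pair on x=1, y=1.
original: t=-3, then q=-2, then ((q - y) == max(q, x)) is false, then y=9, then ((-1 * x) == (-(-5))) is false, then t=0, then returns -2
revised: t=-3, then q=-2, then ((q - y) != max(q, x)) is true, then q=6, then ((-1 * x) == (-(-5))) is false, then t=0, then returns 0
-2 vs 0 — the two versions disagree here.
verdict: not equivalent; witness: x=1, y=1


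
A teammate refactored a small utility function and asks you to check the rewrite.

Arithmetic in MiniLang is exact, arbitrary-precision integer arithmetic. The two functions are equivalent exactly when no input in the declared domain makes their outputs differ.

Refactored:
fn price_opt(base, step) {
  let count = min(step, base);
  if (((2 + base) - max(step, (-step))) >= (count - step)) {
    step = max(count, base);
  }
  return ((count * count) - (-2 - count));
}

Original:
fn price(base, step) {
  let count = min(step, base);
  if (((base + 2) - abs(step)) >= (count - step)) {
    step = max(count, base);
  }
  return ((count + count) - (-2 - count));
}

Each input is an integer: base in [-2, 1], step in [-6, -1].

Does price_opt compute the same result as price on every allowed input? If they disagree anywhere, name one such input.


Evaluate both at base=-2, step=-6.
price: count=-6, then (((base + 2) - abs(step)) >= (count - step)) is false, then returns -16
price_opt: count=-6, then (((2 + base) - max(step, (-step))) >= (count - step)) is false, then returns 32
-16 against 32: the behavior changed.
verdict: not equivalent; witness: base=-2, step=-6


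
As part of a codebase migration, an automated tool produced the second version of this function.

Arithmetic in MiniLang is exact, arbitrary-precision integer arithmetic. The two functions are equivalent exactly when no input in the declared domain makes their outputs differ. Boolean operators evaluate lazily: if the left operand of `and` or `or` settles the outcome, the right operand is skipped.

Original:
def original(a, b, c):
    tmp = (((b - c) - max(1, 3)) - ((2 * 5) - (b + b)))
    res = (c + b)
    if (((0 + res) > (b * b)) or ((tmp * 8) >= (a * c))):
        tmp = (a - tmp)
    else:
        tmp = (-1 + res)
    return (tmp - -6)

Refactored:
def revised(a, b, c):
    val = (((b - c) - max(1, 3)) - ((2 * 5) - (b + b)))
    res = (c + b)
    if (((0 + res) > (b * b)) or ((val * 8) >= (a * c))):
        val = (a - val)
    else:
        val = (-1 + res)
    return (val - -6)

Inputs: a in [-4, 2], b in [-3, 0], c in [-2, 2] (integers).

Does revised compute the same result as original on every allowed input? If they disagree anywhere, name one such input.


Equivalent — the differences include local variable names differ, yet no declared input distinguishes the two.
Tracing a=-4, b=-2, c=1: original: tmp = -20; res = -1; (((0 + res) > (b * b)) or ((tmp * 8) >= (a * c))) -> false; tmp = -2; return 4 | revised: val = -20; res = -1; (((0 + res) > (b * b)) or ((val * 8) >= (a * c))) -> false; val = -2; return 4 — matching result 4.
An exhaustive pass over the 140 declared inputs shows identical outputs.
verdict: equivalent


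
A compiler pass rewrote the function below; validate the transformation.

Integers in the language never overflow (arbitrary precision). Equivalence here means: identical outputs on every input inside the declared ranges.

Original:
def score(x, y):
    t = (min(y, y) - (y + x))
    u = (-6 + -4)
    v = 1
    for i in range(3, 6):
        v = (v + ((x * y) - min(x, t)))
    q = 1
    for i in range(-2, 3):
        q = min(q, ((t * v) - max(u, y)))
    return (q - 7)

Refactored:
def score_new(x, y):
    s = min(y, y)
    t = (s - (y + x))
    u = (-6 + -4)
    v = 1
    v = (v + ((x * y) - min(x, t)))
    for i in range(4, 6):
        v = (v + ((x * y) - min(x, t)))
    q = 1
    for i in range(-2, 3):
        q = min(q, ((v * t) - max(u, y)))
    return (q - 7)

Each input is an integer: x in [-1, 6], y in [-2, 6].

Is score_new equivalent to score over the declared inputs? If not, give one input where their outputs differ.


Reading the diff, among the changes: statement counts differ, plus arithmetic usage differs, plus min/max/abs usage differs, plus local variable names differ, plus loop structure differs.
Spot check at x=4, y=0 — score: t=-4, then u=-10, then v=1, then (i=3), then v=5, then (i=4), then v=9, then (i=5), then v=13, then q=1, then (i=-2), then q=-52, then (i=-1), then q=-52, then (i=0), then q=-52, then (i=1), then q=-52, then (i=2), then q=-52, then returns -59. score_new: s=0, then t=-4, then u=-10, then v=1, then v=5, then (i=4), then v=9, then (i=5), then v=13, then q=1, then (i=-2), then q=-52, then (i=-1), then q=-52, then (i=0), then q=-52, then (i=1), then q=-52, then (i=2), then q=-52, then returns -59. Both give -59.
Sweeping the whole domain (72 inputs) finds no disagreement.
verdict: equivalent


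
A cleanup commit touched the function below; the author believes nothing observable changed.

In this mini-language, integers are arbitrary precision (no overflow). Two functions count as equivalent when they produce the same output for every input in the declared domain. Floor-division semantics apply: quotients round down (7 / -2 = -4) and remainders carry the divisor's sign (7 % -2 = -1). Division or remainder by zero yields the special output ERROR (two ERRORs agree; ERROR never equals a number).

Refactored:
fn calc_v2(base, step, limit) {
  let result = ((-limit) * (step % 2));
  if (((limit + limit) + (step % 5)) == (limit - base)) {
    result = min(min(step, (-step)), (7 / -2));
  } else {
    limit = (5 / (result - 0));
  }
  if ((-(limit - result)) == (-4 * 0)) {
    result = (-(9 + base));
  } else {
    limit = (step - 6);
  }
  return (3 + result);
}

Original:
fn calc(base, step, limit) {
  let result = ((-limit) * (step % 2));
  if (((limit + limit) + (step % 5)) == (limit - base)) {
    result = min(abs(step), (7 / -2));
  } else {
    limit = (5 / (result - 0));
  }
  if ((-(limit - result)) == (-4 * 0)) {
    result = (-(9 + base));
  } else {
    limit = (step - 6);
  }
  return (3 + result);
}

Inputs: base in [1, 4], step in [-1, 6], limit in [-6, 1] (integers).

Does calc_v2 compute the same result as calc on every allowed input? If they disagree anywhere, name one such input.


Evaluate both at base=1, step=5, limit=-1.
calc: result becomes 1; next (((limit + limit) + (step % 5)) == (limit - base)) evaluates to true; next result becomes -4; next ((-(limit - result)) == (-4 * 0)) evaluates to false; next limit becomes -1; next final value -1
calc_v2: result becomes 1; next (((limit + limit) + (step % 5)) == (limit - base)) evaluates to true; next result becomes -5; next ((-(limit - result)) == (-4 * 0)) evaluates to false; next limit becomes -1; next final value -2
-1 and -2 differ, so these are not the same function on this domain.
verdict: not equivalent; witness: base=1, step=5, limit=-1


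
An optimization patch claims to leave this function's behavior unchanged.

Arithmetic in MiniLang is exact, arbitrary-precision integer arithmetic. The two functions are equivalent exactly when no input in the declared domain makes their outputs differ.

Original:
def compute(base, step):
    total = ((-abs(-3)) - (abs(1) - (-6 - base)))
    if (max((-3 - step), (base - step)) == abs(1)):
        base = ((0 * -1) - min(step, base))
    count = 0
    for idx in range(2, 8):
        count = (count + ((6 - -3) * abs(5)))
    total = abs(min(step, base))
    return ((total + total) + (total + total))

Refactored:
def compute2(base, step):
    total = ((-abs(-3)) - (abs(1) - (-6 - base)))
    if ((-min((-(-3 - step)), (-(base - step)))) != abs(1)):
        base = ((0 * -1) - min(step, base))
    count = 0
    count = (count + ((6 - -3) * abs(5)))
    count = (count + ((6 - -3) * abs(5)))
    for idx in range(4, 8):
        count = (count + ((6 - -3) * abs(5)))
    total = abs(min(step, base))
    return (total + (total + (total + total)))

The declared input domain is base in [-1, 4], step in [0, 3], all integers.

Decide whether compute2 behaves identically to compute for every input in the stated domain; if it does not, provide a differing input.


Take base=-1, step=0.
compute: total=-9, then (max((-3 - step), (base - step)) == abs(1)) is false, then count=0, then (idx=2), then count=45, then (idx=3), then count=90, then (idx=4), then count=135, then (idx=5), then count=180, then (idx=6), then count=225, then (idx=7), then count=270, then total=1, then returns 4
compute2: total=-9, then ((-min((-(-3 - step)), (-(base - step)))) != abs(1)) is true, then base=1, then count=0, then count=45, then count=90, then (idx=4), then count=135, then (idx=5), then count=180, then (idx=6), then count=225, then (idx=7), then count=270, then total=0, then returns 0
4 != 0, so the rewrite changes behavior.
verdict: not equivalent; witness: base=-1, step=0


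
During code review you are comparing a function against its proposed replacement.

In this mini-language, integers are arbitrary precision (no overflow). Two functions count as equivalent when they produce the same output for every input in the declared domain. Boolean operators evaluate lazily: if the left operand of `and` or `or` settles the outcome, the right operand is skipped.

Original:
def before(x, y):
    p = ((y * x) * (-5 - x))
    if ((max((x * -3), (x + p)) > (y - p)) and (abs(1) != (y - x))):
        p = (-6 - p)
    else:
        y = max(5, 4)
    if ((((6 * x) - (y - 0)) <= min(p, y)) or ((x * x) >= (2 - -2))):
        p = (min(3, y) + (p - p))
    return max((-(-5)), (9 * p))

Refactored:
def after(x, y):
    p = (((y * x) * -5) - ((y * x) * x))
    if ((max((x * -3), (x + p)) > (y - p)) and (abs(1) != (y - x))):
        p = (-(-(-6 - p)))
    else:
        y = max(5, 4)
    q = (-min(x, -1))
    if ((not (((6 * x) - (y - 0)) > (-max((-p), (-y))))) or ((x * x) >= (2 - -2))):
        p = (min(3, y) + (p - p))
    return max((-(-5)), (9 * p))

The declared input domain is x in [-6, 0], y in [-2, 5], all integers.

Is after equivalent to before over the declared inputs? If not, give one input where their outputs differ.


The two versions differ — the changes include statement counts differ, and boolean connective usage differs, and local variable names differ, and arithmetic usage differs, and constant usage differs, and min/max/abs usage differs, and comparison usage differs.
Tracing x=-1, y=3: before: p = 12; ((max((x * -3), (x + p)) > (y - p)) and (abs(1) != (y - x))) -> true; p = -18; ((((6 * x) - (y - 0)) <= min(p, y)) or ((x * x) >= (2 - -2))) -> false; return 5 | after: p = 12; ((max((x * -3), (x + p)) > (y - p)) and (abs(1) != (y - x))) -> true; p = -18; q = 1; ((not (((6 * x) - (y - 0)) > (-max((-p), (-y))))) or ((x * x) >= (2 - -2))) -> false; return 5 — matching result 5.
Every one of the 56 inputs gives matching results.
verdict: equivalent


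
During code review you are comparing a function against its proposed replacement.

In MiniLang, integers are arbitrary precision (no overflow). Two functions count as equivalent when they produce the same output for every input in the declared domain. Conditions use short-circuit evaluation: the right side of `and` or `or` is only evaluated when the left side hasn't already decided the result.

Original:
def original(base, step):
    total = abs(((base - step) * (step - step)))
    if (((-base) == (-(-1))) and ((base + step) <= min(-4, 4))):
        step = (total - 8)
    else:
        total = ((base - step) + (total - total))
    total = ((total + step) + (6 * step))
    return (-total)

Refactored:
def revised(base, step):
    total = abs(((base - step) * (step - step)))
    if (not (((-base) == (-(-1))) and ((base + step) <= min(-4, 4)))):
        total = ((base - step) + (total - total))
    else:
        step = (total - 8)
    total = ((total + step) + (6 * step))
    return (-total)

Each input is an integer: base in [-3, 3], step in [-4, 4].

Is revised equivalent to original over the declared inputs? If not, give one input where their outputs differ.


Reading the diff, among the changes: boolean connective usage differs.
One worked example (base=-3, step=3) — original: total=0, then (((-base) == (-(-1))) and ((base + step) <= min(-4, 4))) is false, then total=-6, then total=15, then returns -15; revised: total=0, then (not (((-base) == (-(-1))) and ((base + step) <= min(-4, 4)))) is true, then total=-6, then total=15, then returns -15; agreement on -15.
Across all 63 domain points the two functions coincide.
verdict: equivalent


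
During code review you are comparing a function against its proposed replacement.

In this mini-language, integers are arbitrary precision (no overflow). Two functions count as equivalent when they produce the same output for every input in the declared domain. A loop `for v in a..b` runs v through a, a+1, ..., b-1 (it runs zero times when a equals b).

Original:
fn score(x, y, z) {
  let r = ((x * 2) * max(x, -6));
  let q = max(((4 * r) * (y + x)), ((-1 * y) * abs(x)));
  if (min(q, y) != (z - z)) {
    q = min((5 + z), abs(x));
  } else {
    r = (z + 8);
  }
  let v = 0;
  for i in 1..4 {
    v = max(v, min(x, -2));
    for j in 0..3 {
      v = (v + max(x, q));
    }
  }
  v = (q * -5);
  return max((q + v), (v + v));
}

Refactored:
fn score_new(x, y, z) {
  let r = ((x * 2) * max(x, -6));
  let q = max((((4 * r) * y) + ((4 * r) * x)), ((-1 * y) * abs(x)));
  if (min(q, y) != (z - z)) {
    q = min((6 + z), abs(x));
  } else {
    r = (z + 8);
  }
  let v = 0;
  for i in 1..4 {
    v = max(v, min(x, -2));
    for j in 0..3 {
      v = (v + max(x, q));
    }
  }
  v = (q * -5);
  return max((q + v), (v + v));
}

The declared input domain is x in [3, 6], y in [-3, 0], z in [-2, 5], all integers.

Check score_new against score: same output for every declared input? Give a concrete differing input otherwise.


Take x=4, y=-3, z=-2.
score: r = 32; q = 128; (min(q, y) != (z - z)) -> true; q = 3; v = 0; [i=1]; v = 0; [j=0]; v = 4; [j=1]; v = 8; [j=2]; v = 12; [i=2]; v = 12; [j=0]; v = 16; [j=1]; v = 20; [j=2]; v = 24; [i=3]; v = 24; [j=0]; v = 28; [j=1]; v = 32; [j=2]; v = 36; v = -15; return -12
score_new: r = 32; q = 128; (min(q, y) != (z - z)) -> true; q = 4; v = 0; [i=1]; v = 0; [j=0]; v = 4; [j=1]; v = 8; [j=2]; v = 12; [i=2]; v = 12; [j=0]; v = 16; [j=1]; v = 20; [j=2]; v = 24; [i=3]; v = 24; [j=0]; v = 28; [j=1]; v = 32; [j=2]; v = 36; v = -20; return -16
-12 != -16, so the rewrite changes behavior.
verdict: not equivalent; witness: x=4, y=-3, z=-2


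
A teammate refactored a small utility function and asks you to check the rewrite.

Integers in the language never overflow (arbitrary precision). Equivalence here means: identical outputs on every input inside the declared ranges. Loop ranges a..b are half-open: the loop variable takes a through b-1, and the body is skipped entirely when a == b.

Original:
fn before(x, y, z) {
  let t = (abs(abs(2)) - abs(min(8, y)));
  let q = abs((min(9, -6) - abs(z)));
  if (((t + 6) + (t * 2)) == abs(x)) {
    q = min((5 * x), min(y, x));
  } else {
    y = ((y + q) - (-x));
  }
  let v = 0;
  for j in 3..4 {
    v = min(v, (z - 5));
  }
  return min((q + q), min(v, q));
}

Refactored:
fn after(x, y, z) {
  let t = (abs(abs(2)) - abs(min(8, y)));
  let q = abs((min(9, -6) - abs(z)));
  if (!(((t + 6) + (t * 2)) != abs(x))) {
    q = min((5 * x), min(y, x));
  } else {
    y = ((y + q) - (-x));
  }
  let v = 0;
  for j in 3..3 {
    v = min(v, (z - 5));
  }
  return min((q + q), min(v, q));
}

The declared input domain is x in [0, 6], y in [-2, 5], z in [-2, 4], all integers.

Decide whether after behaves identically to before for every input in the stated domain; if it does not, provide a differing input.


x=0, y=-2, z=-2 yields -7 from before but 0 from after.
verdict: not equivalent; witness: x=0, y=-2, z=-2


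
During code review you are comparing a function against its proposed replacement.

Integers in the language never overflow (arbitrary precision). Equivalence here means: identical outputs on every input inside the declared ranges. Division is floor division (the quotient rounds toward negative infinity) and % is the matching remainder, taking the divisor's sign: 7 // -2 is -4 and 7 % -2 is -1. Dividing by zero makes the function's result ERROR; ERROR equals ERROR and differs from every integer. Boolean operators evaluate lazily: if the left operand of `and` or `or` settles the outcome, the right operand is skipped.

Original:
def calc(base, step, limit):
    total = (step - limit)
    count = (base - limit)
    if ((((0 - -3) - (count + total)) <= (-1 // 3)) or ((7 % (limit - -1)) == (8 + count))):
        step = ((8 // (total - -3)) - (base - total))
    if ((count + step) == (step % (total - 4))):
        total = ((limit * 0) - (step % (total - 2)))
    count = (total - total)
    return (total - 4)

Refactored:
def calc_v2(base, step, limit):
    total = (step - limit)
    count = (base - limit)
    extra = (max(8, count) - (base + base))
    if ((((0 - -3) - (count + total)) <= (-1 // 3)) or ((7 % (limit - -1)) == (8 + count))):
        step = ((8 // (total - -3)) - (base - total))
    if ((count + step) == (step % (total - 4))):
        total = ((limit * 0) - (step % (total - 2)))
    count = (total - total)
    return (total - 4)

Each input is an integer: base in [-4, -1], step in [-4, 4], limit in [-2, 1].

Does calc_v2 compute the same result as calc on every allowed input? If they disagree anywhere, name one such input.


Changes here: arithmetic usage differs, and constant usage differs, and min/max/abs usage differs, and statement counts differ, and local variable names differ; the full 144-point sweep finds no disagreement.
verdict: equivalent


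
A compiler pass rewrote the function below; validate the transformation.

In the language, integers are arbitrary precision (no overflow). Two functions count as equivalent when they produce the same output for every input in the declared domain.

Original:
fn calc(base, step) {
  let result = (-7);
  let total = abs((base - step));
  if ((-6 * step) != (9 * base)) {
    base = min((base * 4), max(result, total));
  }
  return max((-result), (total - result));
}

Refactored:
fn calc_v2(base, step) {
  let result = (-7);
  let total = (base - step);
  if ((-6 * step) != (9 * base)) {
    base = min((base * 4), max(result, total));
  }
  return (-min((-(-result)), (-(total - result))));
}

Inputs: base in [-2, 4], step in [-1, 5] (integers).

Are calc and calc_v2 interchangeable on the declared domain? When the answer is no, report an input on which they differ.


Evaluate both at base=-2, step=-1.
calc: result = -7; total = 1; ((-6 * step) != (9 * base)) -> true; base = -8; return 8
calc_v2: result = -7; total = -1; ((-6 * step) != (9 * base)) -> true; base = -8; return 7
8 vs 7 — the two versions disagree here.
verdict: not equivalent; witness: base=-2, step=-1


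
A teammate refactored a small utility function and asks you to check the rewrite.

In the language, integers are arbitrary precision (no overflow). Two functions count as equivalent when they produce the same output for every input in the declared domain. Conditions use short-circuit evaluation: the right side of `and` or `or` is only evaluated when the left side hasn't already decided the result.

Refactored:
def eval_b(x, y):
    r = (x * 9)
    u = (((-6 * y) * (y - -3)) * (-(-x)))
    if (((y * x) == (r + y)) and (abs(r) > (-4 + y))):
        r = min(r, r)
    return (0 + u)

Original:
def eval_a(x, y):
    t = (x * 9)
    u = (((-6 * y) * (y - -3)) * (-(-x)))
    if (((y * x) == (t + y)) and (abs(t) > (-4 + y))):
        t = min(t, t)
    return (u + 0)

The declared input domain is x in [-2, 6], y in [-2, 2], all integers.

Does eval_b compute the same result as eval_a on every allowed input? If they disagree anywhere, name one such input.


Behavior is preserved: although local variable names differ, the outputs never diverge.
Tracing x=0, y=1: eval_a: t := 0 | u := 0 | (((y * x) == (t + y)) and (abs(t) > (-4 + y))): false | result 0 | eval_b: r := 0 | u := 0 | (((y * x) == (r + y)) and (abs(r) > (-4 + y))): false | result 0 — matching result 0.
Every one of the 45 inputs gives matching results.
verdict: equivalent


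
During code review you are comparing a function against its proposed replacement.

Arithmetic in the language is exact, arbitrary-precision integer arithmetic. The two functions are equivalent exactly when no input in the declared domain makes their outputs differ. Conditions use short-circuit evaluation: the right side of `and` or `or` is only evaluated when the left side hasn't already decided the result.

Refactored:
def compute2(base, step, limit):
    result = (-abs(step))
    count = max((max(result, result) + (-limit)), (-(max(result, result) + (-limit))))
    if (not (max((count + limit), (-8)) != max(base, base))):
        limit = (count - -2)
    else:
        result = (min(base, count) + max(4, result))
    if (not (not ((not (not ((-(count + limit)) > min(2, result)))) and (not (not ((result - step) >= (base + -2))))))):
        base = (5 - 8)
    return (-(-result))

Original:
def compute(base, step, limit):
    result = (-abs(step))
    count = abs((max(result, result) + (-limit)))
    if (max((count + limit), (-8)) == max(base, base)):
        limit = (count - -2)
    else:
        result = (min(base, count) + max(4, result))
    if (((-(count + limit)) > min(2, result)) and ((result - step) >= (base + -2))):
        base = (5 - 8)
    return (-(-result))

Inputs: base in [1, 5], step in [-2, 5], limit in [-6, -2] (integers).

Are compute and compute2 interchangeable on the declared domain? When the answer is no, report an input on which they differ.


Differences: boolean connective usage differs; also comparison usage differs; also min/max/abs usage differs; also arithmetic usage differs — yet all 200 inputs agree.
verdict: equivalent
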